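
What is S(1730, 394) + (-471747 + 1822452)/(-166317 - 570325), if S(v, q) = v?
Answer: 1273039955/736642 ≈ 1728.2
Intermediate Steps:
S(1730, 394) + (-471747 + 1822452)/(-166317 - 570325) = 1730 + (-471747 + 1822452)/(-166317 - 570325) = 1730 + 1350705/(-736642) = 1730 + 1350705*(-1/736642) = 1730 - 1350705/736642 = 1273039955/736642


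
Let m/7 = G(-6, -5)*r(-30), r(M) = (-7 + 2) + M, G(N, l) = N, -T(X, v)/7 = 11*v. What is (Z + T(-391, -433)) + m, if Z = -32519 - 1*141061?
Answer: -138769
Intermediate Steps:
T(X, v) = -77*v
r(M) = -5 + M
m = 1470 (m = 7*(-6*(-5 - 30)) = 7*(-6*(-35)) = 7*210 = 1470)
Z = -173580 (Z = -32519 - 141061 = -173580)
(Z + T(-391, -433)) + m = (-173580 - 77*(-433)) + 1470 = (-173580 + 33341) + 1470 = -140239 + 1470 = -138769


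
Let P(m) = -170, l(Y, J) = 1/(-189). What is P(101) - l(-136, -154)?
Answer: -32129/189 ≈ -169.99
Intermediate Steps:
l(Y, J) = -1/189
P(101) - l(-136, -154) = -170 - 1*(-1/189) = -170 + 1/189 = -32129/189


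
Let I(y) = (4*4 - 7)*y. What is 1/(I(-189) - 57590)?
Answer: -1/59291 ≈ -1.6866e-5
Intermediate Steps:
I(y) = 9*y (I(y) = (16 - 7)*y = 9*y)
1/(I(-189) - 57590) = 1/(9*(-189) - 57590) = 1/(-1701 - 57590) = 1/(-59291) = -1/59291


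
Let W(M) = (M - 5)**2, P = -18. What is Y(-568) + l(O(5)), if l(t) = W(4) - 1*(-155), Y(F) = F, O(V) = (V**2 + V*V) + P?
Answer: -412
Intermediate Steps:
W(M) = (-5 + M)**2
O(V) = -18 + 2*V**2 (O(V) = (V**2 + V*V) - 18 = (V**2 + V**2) - 18 = 2*V**2 - 18 = -18 + 2*V**2)
l(t) = 156 (l(t) = (-5 + 4)**2 - 1*(-155) = (-1)**2 + 155 = 1 + 155 = 156)
Y(-568) + l(O(5)) = -568 + 156 = -412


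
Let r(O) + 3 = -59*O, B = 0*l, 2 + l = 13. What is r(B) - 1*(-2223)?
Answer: 2220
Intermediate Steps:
l = 11 (l = -2 + 13 = 11)
B = 0 (B = 0*11 = 0)
r(O) = -3 - 59*O
r(B) - 1*(-2223) = (-3 - 59*0) - 1*(-2223) = (-3 + 0) + 2223 = -3 + 2223 = 2220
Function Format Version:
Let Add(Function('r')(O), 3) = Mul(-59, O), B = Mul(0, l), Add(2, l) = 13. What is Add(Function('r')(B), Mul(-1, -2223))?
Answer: 2220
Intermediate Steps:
l = 11 (l = Add(-2, 13) = 11)
B = 0 (B = Mul(0, 11) = 0)
Function('r')(O) = Add(-3, Mul(-59, O))
Add(Function('r')(B), Mul(-1, -2223)) = Add(Add(-3, Mul(-59, 0)), Mul(-1, -2223)) = Add(Add(-3, 0), 2223) = Add(-3, 2223) = 2220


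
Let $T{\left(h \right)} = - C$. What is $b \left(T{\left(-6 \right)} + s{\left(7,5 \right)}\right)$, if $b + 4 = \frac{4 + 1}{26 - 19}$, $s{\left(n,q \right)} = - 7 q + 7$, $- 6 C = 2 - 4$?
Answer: $\frac{1955}{21} \approx 93.095$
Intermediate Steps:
$C = \frac{1}{3}$ ($C = - \frac{2 - 4}{6} = \left(- \frac{1}{6}\right) \left(-2\right) = \frac{1}{3} \approx 0.33333$)
$s{\left(n,q \right)} = 7 - 7 q$
$b = - \frac{23}{7}$ ($b = -4 + \frac{4 + 1}{26 - 19} = -4 + \frac{5}{7} = - \frac{23}{7} \approx -3.2857$)
$T{\left(h \right)} = - \frac{1}{3}$ ($T{\left(h \right)} = \left(-1\right) \frac{1}{3} = - \frac{1}{3}$)
$b \left(T{\left(-6 \right)} + s{\left(7,5 \right)}\right) = - \frac{23 \left(- \frac{1}{3} + \left(7 - 35\right)\right)}{7} = - \frac{23 \left(- \frac{1}{3} - 28\right)}{7} = \left(- \frac{23}{7}\right) \left(- \frac{85}{3}\right) = \frac{1955}{21}$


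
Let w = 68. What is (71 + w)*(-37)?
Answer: -5143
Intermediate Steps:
(71 + w)*(-37) = (71 + 68)*(-37) = 139*(-37) = -5143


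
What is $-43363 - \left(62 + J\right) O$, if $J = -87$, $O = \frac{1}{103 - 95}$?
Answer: $- \frac{346879}{8} \approx -43360.0$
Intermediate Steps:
$O = \frac{1}{8} \approx 0.125$
$-43363 - \left(62 + J\right) O = -43363 - \left(62 - 87\right) \frac{1}{8} = -43363 - \left(-25\right) \frac{1}{8} = -43363 - - \frac{25}{8} = -43363 + \frac{25}{8} = - \frac{346879}{8}$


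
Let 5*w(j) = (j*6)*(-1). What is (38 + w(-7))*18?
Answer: 4176/5 ≈ 835.20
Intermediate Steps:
w(j) = -6*j/5 (w(j) = ((j*6)*(-1))/5 = ((6*j)*(-1))/5 = (-6*j)/5 = -6*j/5)
(38 + w(-7))*18 = (38 - 6/5*(-7))*18 = (38 + 42/5)*18 = (232/5)*18 = 4176/5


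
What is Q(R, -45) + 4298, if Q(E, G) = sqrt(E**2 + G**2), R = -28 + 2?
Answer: 4298 + sqrt(2701) ≈ 4350.0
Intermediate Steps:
R = -26
Q(R, -45) + 4298 = sqrt((-26)**2 + (-45)**2) + 4298 = sqrt(676 + 2025) + 4298 = sqrt(2701) + 4298 = 4298 + sqrt(2701)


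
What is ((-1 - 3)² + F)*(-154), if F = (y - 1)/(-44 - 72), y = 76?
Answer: -137137/58 ≈ -2364.4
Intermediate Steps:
F = -75/116 (F = (76 - 1)/(-44 - 72) = 75/(-116) = 75*(-1/116) = -75/116 ≈ -0.64655)
((-1 - 3)² + F)*(-154) = ((-1 - 3)² - 75/116)*(-154) = ((-4)² - 75/116)*(-154) = (16 - 75/116)*(-154) = (1781/116)*(-154) = -137137/58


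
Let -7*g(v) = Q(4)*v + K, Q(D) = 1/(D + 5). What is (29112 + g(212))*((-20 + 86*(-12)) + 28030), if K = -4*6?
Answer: 7068467240/9 ≈ 7.8539e+8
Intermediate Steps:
Q(D) = 1/(5 + D)
K = -24
g(v) = 24/7 - v/63 (g(v) = -(v/(5 + 4) - 24)/7 = -(v/9 - 24)/7 = -(-24 + v/9)/7 = 24/7 - v/63)
(29112 + g(212))*((-20 + 86*(-12)) + 28030) = (29112 + (24/7 - 1/63*212))*((-20 + 86*(-12)) + 28030) = (29112 + (24/7 - 212/63))*((-20 - 1032) + 28030) = (29112 + 4/63)*(-1052 + 28030) = (1834060/63)*26978 = 7068467240/9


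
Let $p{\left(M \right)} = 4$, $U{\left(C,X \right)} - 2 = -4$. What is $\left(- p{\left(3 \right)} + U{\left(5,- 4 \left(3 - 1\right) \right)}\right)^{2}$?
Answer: $36$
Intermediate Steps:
$U{\left(C,X \right)} = -2$ ($U{\left(C,X \right)} = 2 - 4 = -2$)
$\left(- p{\left(3 \right)} + U{\left(5,- 4 \left(3 - 1\right) \right)}\right)^{2} = \left(\left(-1\right) 4 - 2\right)^{2} = \left(-4 - 2\right)^{2} = \left(-6\right)^{2} = 36$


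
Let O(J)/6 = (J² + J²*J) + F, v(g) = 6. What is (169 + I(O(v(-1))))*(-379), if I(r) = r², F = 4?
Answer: -894237235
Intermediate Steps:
O(J) = 24 + 6*J² + 6*J³ (O(J) = 6*((J² + J²*J) + 4) = 6*((J² + J³) + 4) = 6*(4 + J² + J³) = 24 + 6*J² + 6*J³)
(169 + I(O(v(-1))))*(-379) = (169 + (24 + 6*6² + 6*6³)²)*(-379) = (169 + (24 + 6*36 + 6*216)²)*(-379) = (169 + (24 + 216 + 1296)²)*(-379) = (169 + 1536²)*(-379) = (169 + 2359296)*(-379) = 2359465*(-379) = -894237235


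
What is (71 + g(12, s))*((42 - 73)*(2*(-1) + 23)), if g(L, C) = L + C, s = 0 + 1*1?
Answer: -54684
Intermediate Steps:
s = 1 (s = 0 + 1 = 1)
g(L, C) = C + L
(71 + g(12, s))*((42 - 73)*(2*(-1) + 23)) = (71 + (1 + 12))*((42 - 73)*(2*(-1) + 23)) = (71 + 13)*(-31*(-2 + 23)) = 84*(-31*21) = 84*(-651) = -54684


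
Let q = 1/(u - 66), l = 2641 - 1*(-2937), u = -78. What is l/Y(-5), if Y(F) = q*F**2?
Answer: -803232/25 ≈ -32129.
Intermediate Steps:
l = 5578 (l = 2641 + 2937 = 5578)
q = -1/144 (q = 1/(-78 - 66) = 1/(-144) = -1/144 ≈ -0.0069444)
Y(F) = -F**2/144
l/Y(-5) = 5578/((-1/144*(-5)**2)) = 5578/((-1/144*25)) = 5578/(-25/144) = 5578*(-144/25) = -803232/25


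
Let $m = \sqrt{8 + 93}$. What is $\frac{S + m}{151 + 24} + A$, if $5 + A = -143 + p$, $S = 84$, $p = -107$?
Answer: $- \frac{6363}{25} + \frac{\sqrt{101}}{175} \approx -254.46$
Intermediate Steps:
$m = \sqrt{101} \approx 10.05$
$A = -255$ ($A = -5 - 250 = -255$)
$\frac{S + m}{151 + 24} + A = \frac{84 + \sqrt{101}}{151 + 24} - 255 = \frac{84 + \sqrt{101}}{175} - 255 = \left(84 + \sqrt{101}\right) \frac{1}{175} - 255 = \left(\frac{12}{25} + \frac{\sqrt{101}}{175}\right) - 255 = - \frac{6363}{25} + \frac{\sqrt{101}}{175}$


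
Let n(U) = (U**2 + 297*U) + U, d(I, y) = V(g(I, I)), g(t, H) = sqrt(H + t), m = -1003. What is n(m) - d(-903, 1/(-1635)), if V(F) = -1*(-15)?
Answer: 707100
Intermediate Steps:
V(F) = 15
d(I, y) = 15
n(U) = U**2 + 298*U
n(m) - d(-903, 1/(-1635)) = -1003*(298 - 1003) - 1*15 = -1003*(-705) - 15 = 707115 - 15 = 707100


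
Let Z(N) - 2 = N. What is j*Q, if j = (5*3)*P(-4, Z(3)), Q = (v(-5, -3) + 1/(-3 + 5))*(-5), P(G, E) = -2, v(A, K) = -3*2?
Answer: -825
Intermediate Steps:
v(A, K) = -6
Z(N) = 2 + N
Q = 55/2 (Q = (-6 + 1/(-3 + 5))*(-5) = (-6 + 1/2)*(-5) = -11/2*(-5) = 55/2 ≈ 27.500)
j = -30 (j = (5*3)*(-2) = 15*(-2) = -30)
j*Q = -30*55/2 = -825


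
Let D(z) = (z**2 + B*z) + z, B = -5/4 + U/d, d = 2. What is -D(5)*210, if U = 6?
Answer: -16275/2 ≈ -8137.5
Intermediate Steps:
B = 7/4 (B = -5/4 + 6/2 = -5*1/4 + 6*(1/2) = -5/4 + 3 = 7/4 ≈ 1.7500)
D(z) = z**2 + 11*z/4 (D(z) = (z**2 + 7*z/4) + z = z**2 + 11*z/4)
-D(5)*210 = -5*(11 + 4*5)/4*210 = -5*(11 + 20)/4*210 = -5*31/4*210 = -1*155/4*210 = -155/4*210 = -16275/2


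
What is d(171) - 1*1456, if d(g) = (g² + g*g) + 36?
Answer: 57062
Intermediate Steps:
d(g) = 36 + 2*g² (d(g) = (g² + g²) + 36 = 2*g² + 36 = 36 + 2*g²)
d(171) - 1*1456 = (36 + 2*171²) - 1*1456 = (36 + 2*29241) - 1456 = (36 + 58482) - 1456 = 58518 - 1456 = 57062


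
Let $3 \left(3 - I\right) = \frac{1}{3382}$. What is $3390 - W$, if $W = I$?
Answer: $\frac{34364503}{10146} \approx 3387.0$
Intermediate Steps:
$I = \frac{30437}{10146}$ ($I = 3 - \frac{1}{3 \cdot 3382} = 3 - \frac{1}{10146} = \frac{30437}{10146} \approx 2.9999$)
$W = \frac{30437}{10146} \approx 2.9999$
$3390 - W = 3390 - \frac{30437}{10146} = \frac{34364503}{10146}$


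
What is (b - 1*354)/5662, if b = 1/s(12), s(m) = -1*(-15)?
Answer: -5309/84930 ≈ -0.062510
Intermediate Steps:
s(m) = 15
b = 1/15 ≈ 0.066667
(b - 1*354)/5662 = (1/15 - 1*354)/5662 = (1/15 - 354)/5662 = (1/5662)*(-5309/15) = -5309/84930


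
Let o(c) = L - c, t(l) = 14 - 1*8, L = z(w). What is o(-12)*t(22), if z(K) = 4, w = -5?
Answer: 96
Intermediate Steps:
L = 4
t(l) = 6 (t(l) = 14 - 8 = 6)
o(c) = 4 - c
o(-12)*t(22) = (4 - 1*(-12))*6 = (4 + 12)*6 = 16*6 = 96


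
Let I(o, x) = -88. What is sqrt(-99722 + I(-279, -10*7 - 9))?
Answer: 3*I*sqrt(11090) ≈ 315.93*I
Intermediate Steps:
sqrt(-99722 + I(-279, -10*7 - 9)) = sqrt(-99722 - 88) = sqrt(-99810) = 3*I*sqrt(11090)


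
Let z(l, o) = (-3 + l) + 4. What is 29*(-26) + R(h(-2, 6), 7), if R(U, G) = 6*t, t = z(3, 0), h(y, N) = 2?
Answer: -730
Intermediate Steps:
z(l, o) = 1 + l
t = 4 (t = 1 + 3 = 4)
R(U, G) = 24 (R(U, G) = 6*4 = 24)
29*(-26) + R(h(-2, 6), 7) = 29*(-26) + 24 = -754 + 24 = -730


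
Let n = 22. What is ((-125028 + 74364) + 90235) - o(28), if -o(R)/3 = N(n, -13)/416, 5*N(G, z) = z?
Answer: 6331357/160 ≈ 39571.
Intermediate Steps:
N(G, z) = z/5
o(R) = 3/160 (o(R) = -3*(⅕)*(-13)/416 = -(-39)/(5*416) = -3*(-1/160) = 3/160)
((-125028 + 74364) + 90235) - o(28) = ((-125028 + 74364) + 90235) - 1*3/160 = (-50664 + 90235) - 3/160 = 39571 - 3/160 = 6331357/160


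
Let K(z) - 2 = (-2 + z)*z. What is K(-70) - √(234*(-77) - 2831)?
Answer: 5042 - I*√20849 ≈ 5042.0 - 144.39*I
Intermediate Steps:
K(z) = 2 + z*(-2 + z) (K(z) = 2 + (-2 + z)*z = 2 + z*(-2 + z))
K(-70) - √(234*(-77) - 2831) = (2 + (-70)² - 2*(-70)) - √(234*(-77) - 2831) = (2 + 4900 + 140) - √(-18018 - 2831) = 5042 - √(-20849) = 5042 - I*√20849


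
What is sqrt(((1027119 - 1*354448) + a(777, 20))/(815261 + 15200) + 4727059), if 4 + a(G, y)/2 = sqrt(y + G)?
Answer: sqrt(3260089937490033382 + 1660922*sqrt(797))/830461 ≈ 2174.2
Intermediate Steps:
a(G, y) = -8 + 2*sqrt(G + y) (a(G, y) = -8 + 2*sqrt(y + G) = -8 + 2*sqrt(G + y))
sqrt(((1027119 - 1*354448) + a(777, 20))/(815261 + 15200) + 4727059) = sqrt(((1027119 - 1*354448) + (-8 + 2*sqrt(777 + 20)))/(815261 + 15200) + 4727059) = sqrt(((1027119 - 354448) + (-8 + 2*sqrt(797)))/830461 + 4727059) = sqrt((672671 + (-8 + 2*sqrt(797)))*(1/830461) + 4727059) = sqrt((672663 + 2*sqrt(797))*(1/830461) + 4727059) = sqrt((672663/830461 + 2*sqrt(797)/830461) + 4727059) = sqrt(3925638816862/830461 + 2*sqrt(797)/830461)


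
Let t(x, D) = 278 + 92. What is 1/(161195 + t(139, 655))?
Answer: 1/161565 ≈ 6.1895e-6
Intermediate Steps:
t(x, D) = 370
1/(161195 + t(139, 655)) = 1/(161195 + 370) = 1/161565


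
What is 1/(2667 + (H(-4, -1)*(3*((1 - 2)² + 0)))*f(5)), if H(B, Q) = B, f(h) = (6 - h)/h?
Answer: 5/13323 ≈ 0.00037529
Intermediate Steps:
f(h) = (6 - h)/h
1/(2667 + (H(-4, -1)*(3*((1 - 2)² + 0)))*f(5)) = 1/(2667 + (-12*((1 - 2)² + 0))*((6 - 1*5)/5)) = 1/(2667 + (-12*((-1)² + 0))*((6 - 5)/5)) = 1/(2667 + (-12*(1 + 0))*((⅕)*1)) = 1/(2667 - 12*(⅕)) = 1/(2667 - 4*3*(⅕)) = 1/(2667 - 12*⅕) = 1/(2667 - 12/5) = 1/(13323/5) = 5/13323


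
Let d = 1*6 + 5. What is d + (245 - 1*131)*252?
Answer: 28739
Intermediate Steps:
d = 11 (d = 6 + 5 = 11)
d + (245 - 1*131)*252 = 11 + (245 - 1*131)*252 = 11 + (245 - 131)*252 = 11 + 114*252 = 11 + 28728 = 28739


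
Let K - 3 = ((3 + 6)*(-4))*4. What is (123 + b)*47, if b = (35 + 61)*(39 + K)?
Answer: -454443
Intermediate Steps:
K = -141 (K = 3 + ((3 + 6)*(-4))*4 = 3 + (9*(-4))*4 = 3 - 36*4 = 3 - 144 = -141)
b = -9792 (b = (35 + 61)*(39 - 141) = 96*(-102) = -9792)
(123 + b)*47 = (123 - 9792)*47 = -9669*47 = -454443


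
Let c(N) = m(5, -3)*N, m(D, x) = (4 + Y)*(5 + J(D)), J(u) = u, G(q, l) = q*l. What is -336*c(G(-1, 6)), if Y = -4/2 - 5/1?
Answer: -60480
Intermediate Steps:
Y = -7 (Y = -4*½ - 5*1 = -2 - 5 = -7)
G(q, l) = l*q
m(D, x) = -15 - 3*D (m(D, x) = (4 - 7)*(5 + D) = -3*(5 + D) = -15 - 3*D)
c(N) = -30*N (c(N) = (-15 - 3*5)*N = (-15 - 15)*N = -30*N)
-336*c(G(-1, 6)) = -(-10080)*6*(-1) = -(-10080)*(-6) = -336*180 = -60480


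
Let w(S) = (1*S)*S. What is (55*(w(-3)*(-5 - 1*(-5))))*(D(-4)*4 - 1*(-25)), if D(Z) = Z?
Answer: 0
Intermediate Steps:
w(S) = S² (w(S) = S*S = S²)
(55*(w(-3)*(-5 - 1*(-5))))*(D(-4)*4 - 1*(-25)) = (55*((-3)²*(-5 - 1*(-5))))*(-4*4 - 1*(-25)) = (55*(9*(-5 + 5)))*(-16 + 25) = (55*(9*0))*9 = (55*0)*9 = 0*9 = 0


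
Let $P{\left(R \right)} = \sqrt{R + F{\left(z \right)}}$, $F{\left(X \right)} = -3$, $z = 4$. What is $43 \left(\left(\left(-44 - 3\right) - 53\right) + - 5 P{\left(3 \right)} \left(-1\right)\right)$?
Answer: $-4300$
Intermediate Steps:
$P{\left(R \right)} = \sqrt{-3 + R}$ ($P{\left(R \right)} = \sqrt{R - 3} = \sqrt{-3 + R}$)
$43 \left(\left(\left(-44 - 3\right) - 53\right) + - 5 P{\left(3 \right)} \left(-1\right)\right) = 43 \left(\left(\left(-44 - 3\right) - 53\right) + - 5 \sqrt{-3 + 3} \left(-1\right)\right) = 43 \left(\left(-47 - 53\right) + - 5 \sqrt{0} \left(-1\right)\right) = 43 \left(-100 + \left(-5\right) 0 \left(-1\right)\right) = 43 \left(-100 + 0 \left(-1\right)\right) = 43 \left(-100 + 0\right) = 43 \left(-100\right) = -4300$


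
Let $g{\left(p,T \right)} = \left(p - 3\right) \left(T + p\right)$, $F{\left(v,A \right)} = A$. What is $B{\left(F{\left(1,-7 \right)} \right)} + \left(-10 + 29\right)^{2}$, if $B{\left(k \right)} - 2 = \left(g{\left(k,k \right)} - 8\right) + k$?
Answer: $488$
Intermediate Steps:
$g{\left(p,T \right)} = \left(-3 + p\right) \left(T + p\right)$
$B{\left(k \right)} = -6 - 5 k + 2 k^{2}$ ($B{\left(k \right)} = 2 - \left(8 - k^{2} + 5 k - k k\right) = 2 - \left(8 - 2 k^{2} + 5 k\right) = -6 - 5 k + 2 k^{2}$)
$B{\left(F{\left(1,-7 \right)} \right)} + \left(-10 + 29\right)^{2} = \left(-6 - -35 + 2 \left(-7\right)^{2}\right) + \left(-10 + 29\right)^{2} = \left(-6 + 35 + 2 \cdot 49\right) + 19^{2} = \left(-6 + 35 + 98\right) + 361 = 127 + 361 = 488$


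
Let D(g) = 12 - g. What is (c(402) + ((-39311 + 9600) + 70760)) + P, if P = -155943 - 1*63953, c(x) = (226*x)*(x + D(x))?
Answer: 911377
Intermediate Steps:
c(x) = 2712*x (c(x) = (226*x)*(x + (12 - x)) = (226*x)*12 = 2712*x)
P = -219896 (P = -155943 - 63953 = -219896)
(c(402) + ((-39311 + 9600) + 70760)) + P = (2712*402 + ((-39311 + 9600) + 70760)) - 219896 = (1090224 + (-29711 + 70760)) - 219896 = (1090224 + 41049) - 219896 = 1131273 - 219896 = 911377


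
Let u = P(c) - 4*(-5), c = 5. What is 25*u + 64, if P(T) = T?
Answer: 689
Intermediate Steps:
u = 25 (u = 5 - 4*(-5) = 5 + 20 = 25)
25*u + 64 = 25*25 + 64 = 625 + 64 = 689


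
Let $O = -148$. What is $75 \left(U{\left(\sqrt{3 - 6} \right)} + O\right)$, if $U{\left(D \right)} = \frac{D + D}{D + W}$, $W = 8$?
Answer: $\frac{150 \left(- 73 \sqrt{3} + 592 i\right)}{\sqrt{3} - 8 i} \approx -11093.0 + 31.022 i$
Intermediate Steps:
$U{\left(D \right)} = \frac{2 D}{8 + D}$ ($U{\left(D \right)} = \frac{D + D}{D + 8} = \frac{2 D}{8 + D}$)
$75 \left(U{\left(\sqrt{3 - 6} \right)} + O\right) = 75 \left(\frac{2 \sqrt{3 - 6}}{8 + \sqrt{3 - 6}} - 148\right) = 75 \left(\frac{2 \sqrt{-3}}{8 + \sqrt{-3}} - 148\right) = 75 \left(\frac{2 i \sqrt{3}}{8 + i \sqrt{3}} - 148\right) = 75 \left(-148 + \frac{2 i \sqrt{3}}{8 + i \sqrt{3}}\right) = -11100 + \frac{150 i \sqrt{3}}{8 + i \sqrt{3}}$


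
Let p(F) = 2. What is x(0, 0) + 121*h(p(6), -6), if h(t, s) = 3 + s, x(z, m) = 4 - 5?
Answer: -364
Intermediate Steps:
x(z, m) = -1
x(0, 0) + 121*h(p(6), -6) = -1 + 121*(3 - 6) = -1 + 121*(-3) = -1 - 363 = -364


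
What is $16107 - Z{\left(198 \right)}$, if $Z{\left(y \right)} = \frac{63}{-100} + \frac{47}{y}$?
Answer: $\frac{159463187}{9900} \approx 16107.0$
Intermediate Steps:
$Z{\left(y \right)} = - \frac{63}{100} + \frac{47}{y}$ ($Z{\left(y \right)} = 63 \left(- \frac{1}{100}\right) + \frac{47}{y} = - \frac{63}{100} + \frac{47}{y}$)
$16107 - Z{\left(198 \right)} = 16107 - \left(- \frac{63}{100} + \frac{47}{198}\right) = 16107 - - \frac{3887}{9900} = 16107 + \frac{3887}{9900} = \frac{159463187}{9900}$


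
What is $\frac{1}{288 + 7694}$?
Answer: $\frac{1}{7982} \approx 0.00012528$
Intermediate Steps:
$\frac{1}{288 + 7694} = \frac{1}{7982}$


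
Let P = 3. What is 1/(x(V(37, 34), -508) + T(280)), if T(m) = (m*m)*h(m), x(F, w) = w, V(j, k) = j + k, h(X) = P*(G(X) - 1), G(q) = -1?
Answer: -1/470908 ≈ -2.1236e-6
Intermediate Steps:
h(X) = -6 (h(X) = 3*(-1 - 1) = 3*(-2) = -6)
T(m) = -6*m**2 (T(m) = (m*m)*(-6) = m**2*(-6) = -6*m**2)
1/(x(V(37, 34), -508) + T(280)) = 1/(-508 - 6*280**2) = 1/(-508 - 6*78400) = 1/(-508 - 470400) = 1/(-470908) = -1/470908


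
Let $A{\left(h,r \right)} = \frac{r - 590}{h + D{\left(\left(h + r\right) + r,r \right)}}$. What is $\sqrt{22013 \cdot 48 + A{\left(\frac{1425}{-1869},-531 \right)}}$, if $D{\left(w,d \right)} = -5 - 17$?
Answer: $\frac{\sqrt{212497794260187}}{14181} \approx 1027.9$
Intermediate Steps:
$D{\left(w,d \right)} = -22$
$A{\left(h,r \right)} = \frac{-590 + r}{-22 + h}$ ($A{\left(h,r \right)} = \frac{r - 590}{h - 22} = \frac{r - 590}{-22 + h} = \frac{-590 + r}{-22 + h}$)
$\sqrt{22013 \cdot 48 + A{\left(\frac{1425}{-1869},-531 \right)}} = \sqrt{22013 \cdot 48 + \frac{-590 - 531}{-22 + \frac{1425}{-1869}}} = \sqrt{1056624 + \frac{1}{-22 + 1425 \left(- \frac{1}{1869}\right)} \left(-1121\right)} = \sqrt{1056624 + \frac{1}{-22 - \frac{475}{623}} \left(-1121\right)} = \sqrt{1056624 + \frac{1}{- \frac{14181}{623}} \left(-1121\right)} = \sqrt{1056624 - - \frac{698383}{14181}} = \sqrt{1056624 + \frac{698383}{14181}} = \sqrt{\frac{14984683327}{14181}} = \frac{\sqrt{212497794260187}}{14181}$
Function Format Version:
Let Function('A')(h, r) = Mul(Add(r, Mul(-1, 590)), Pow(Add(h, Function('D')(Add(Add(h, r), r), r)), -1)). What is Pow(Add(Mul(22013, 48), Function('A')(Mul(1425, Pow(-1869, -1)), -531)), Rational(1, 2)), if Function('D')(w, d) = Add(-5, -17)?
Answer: Mul(Rational(1, 14181), Pow(212497794260187, Rational(1, 2))) ≈ 1027.9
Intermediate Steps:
Function('D')(w, d) = -22
Function('A')(h, r) = Mul(Pow(Add(-22, h), -1), Add(-590, r)) (Function('A')(h, r) = Mul(Add(r, Mul(-1, 590)), Pow(Add(h, -22), -1)) = Mul(Add(r, -590), Pow(Add(-22, h), -1)) = Mul(Add(-590, r), Pow(Add(-22, h), -1)) = Mul(Pow(Add(-22, h), -1), Add(-590, r)))
Pow(Add(Mul(22013, 48), Function('A')(Mul(1425, Pow(-1869, -1)), -531)), Rational(1, 2)) = Pow(Add(Mul(22013, 48), Mul(Pow(Add(-22, Mul(1425, Pow(-1869, -1))), -1), Add(-590, -531))), Rational(1, 2)) = Pow(Add(1056624, Mul(Pow(Add(-22, Mul(1425, Rational(-1, 1869))), -1), -1121)), Rational(1, 2)) = Pow(Add(1056624, Mul(Pow(Add(-22, Rational(-475, 623)), -1), -1121)), Rational(1, 2)) = Pow(Add(1056624, Mul(Pow(Rational(-14181, 623), -1), -1121)), Rational(1, 2)) = Pow(Add(1056624, Mul(Rational(-623, 14181), -1121)), Rational(1, 2)) = Pow(Add(1056624, Rational(698383, 14181)), Rational(1, 2)) = Pow(Rational(14984683327, 14181), Rational(1, 2)) = Mul(Rational(1, 14181), Pow(212497794260187, Rational(1, 2)))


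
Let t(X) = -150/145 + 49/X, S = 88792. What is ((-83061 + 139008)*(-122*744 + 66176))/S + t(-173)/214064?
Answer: -184700641755512353/11919871917712 ≈ -15495.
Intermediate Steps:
t(X) = -30/29 + 49/X (t(X) = -150*1/145 + 49/X = -30/29 + 49/X)
((-83061 + 139008)*(-122*744 + 66176))/S + t(-173)/214064 = ((-83061 + 139008)*(-122*744 + 66176))/88792 + (-30/29 + 49/(-173))/214064 = (55947*(-90768 + 66176))*(1/88792) + (-30/29 + 49*(-1/173))*(1/214064) = (55947*(-24592))*(1/88792) + (-30/29 - 49/173)*(1/214064) = -1375848624*1/88792 - 6611/5017*1/214064 = -171981078/11099 - 6611/1073959088 = -184700641755512353/11919871917712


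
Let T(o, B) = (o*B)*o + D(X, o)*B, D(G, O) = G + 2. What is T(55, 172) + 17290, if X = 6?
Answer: 538966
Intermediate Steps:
D(G, O) = 2 + G
T(o, B) = 8*B + B*o² (T(o, B) = (o*B)*o + (2 + 6)*B = (B*o)*o + 8*B = B*o² + 8*B = 8*B + B*o²)
T(55, 172) + 17290 = 172*(8 + 55²) + 17290 = 172*(8 + 3025) + 17290 = 172*3033 + 17290 = 521676 + 17290 = 538966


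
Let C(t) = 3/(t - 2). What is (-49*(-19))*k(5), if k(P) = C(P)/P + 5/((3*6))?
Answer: 40033/90 ≈ 444.81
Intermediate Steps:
C(t) = 3/(-2 + t)
k(P) = 5/18 + 3/(P*(-2 + P)) (k(P) = (3/(-2 + P))/P + 5/((3*6)) = 3/(P*(-2 + P)) + 5/18 = 5/18 + 3/(P*(-2 + P)))
(-49*(-19))*k(5) = (-49*(-19))*((1/18)*(54 + 5*5*(-2 + 5))/(5*(-2 + 5))) = 931*((1/18)*(⅕)*(54 + 5*5*3)/3) = 931*((1/18)*(⅕)*(⅓)*(54 + 75)) = 931*((1/18)*(⅕)*(⅓)*129) = 931*(43/90) = 40033/90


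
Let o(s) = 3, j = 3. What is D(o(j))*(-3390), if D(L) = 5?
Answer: -16950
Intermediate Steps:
D(o(j))*(-3390) = 5*(-3390) = -16950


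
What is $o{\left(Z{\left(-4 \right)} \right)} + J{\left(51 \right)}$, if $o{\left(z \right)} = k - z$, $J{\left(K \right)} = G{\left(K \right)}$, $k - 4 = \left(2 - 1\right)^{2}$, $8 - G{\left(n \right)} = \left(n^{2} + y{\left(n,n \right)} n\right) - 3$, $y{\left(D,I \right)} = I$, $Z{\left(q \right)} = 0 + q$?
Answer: $-5182$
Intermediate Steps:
$Z{\left(q \right)} = q$
$G{\left(n \right)} = 11 - 2 n^{2}$ ($G{\left(n \right)} = 8 - \left(\left(n^{2} + n n\right) - 3\right) = 8 - \left(\left(n^{2} + n^{2}\right) - 3\right) = 8 - \left(2 n^{2} - 3\right) = 8 - \left(-3 + 2 n^{2}\right) = 11 - 2 n^{2}$)
$k = 5$ ($k = 4 + \left(2 - 1\right)^{2} = 4 + 1^{2} = 4 + 1 = 5$)
$J{\left(K \right)} = 11 - 2 K^{2}$
$o{\left(z \right)} = 5 - z$
$o{\left(Z{\left(-4 \right)} \right)} + J{\left(51 \right)} = \left(5 - -4\right) + \left(11 - 2 \cdot 51^{2}\right) = \left(5 + 4\right) + \left(11 - 5202\right) = 9 + \left(11 - 5202\right) = 9 - 5191 = -5182$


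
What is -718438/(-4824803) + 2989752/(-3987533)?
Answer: -11560169185402/19239061180999 ≈ -0.60087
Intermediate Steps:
-718438/(-4824803) + 2989752/(-3987533) = -718438*(-1/4824803) + 2989752*(-1/3987533) = 718438/4824803 - 2989752/3987533 = -11560169185402/19239061180999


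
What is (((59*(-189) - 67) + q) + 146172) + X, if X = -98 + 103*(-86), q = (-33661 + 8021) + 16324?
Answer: 116682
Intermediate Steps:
q = -9316 (q = -25640 + 16324 = -9316)
X = -8956 (X = -98 - 8858 = -8956)
(((59*(-189) - 67) + q) + 146172) + X = (((59*(-189) - 67) - 9316) + 146172) - 8956 = (((-11151 - 67) - 9316) + 146172) - 8956 = ((-11218 - 9316) + 146172) - 8956 = (-20534 + 146172) - 8956 = 125638 - 8956 = 116682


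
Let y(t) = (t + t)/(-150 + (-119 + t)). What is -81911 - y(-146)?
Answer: -33993357/415 ≈ -81912.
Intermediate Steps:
y(t) = 2*t/(-269 + t) (y(t) = (2*t)/(-269 + t) = 2*t/(-269 + t))
-81911 - y(-146) = -81911 - 2*(-146)/(-269 - 146) = -81911 - 2*(-146)/(-415) = -81911 - 2*(-146)*(-1)/415 = -81911 - 1*292/415 = -81911 - 292/415 = -33993357/415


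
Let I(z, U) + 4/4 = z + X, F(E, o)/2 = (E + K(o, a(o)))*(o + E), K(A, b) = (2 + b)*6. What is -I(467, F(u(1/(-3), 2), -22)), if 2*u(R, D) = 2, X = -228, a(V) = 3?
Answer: -238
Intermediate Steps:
K(A, b) = 12 + 6*b
u(R, D) = 1 (u(R, D) = (½)*2 = 1)
F(E, o) = 2*(30 + E)*(E + o) (F(E, o) = 2*((E + (12 + 6*3))*(o + E)) = 2*((E + (12 + 18))*(E + o)) = 2*((E + 30)*(E + o)) = 2*((30 + E)*(E + o)) = 2*(30 + E)*(E + o))
I(z, U) = -229 + z (I(z, U) = -1 + (z - 228) = -1 + (-228 + z) = -229 + z)
-I(467, F(u(1/(-3), 2), -22)) = -(-229 + 467) = -1*238 = -238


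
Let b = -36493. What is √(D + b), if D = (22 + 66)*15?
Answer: I*√35173 ≈ 187.54*I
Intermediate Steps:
D = 1320 (D = 88*15 = 1320)
√(D + b) = √(1320 - 36493) = √(-35173) = I*√35173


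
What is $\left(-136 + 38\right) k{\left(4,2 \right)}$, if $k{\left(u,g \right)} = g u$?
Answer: $-784$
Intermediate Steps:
$\left(-136 + 38\right) k{\left(4,2 \right)} = \left(-136 + 38\right) 2 \cdot 4 = \left(-98\right) 8 = -784$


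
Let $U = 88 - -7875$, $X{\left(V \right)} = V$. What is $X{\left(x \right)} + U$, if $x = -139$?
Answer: $7824$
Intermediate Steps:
$U = 7963$ ($U = 88 + 7875 = 7963$)
$X{\left(x \right)} + U = -139 + 7963 = 7824$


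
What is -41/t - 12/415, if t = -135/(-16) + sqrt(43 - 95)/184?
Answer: 4*(-12*sqrt(13) + 1574695*I)/(415*(-3105*I + 4*sqrt(13))) ≈ -4.8881 + 0.02257*I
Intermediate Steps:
t = 135/16 + I*sqrt(13)/92 (t = -135*(-1/16) + sqrt(-52)*(1/184) = 135/16 + (2*I*sqrt(13))*(1/184) = 135/16 + I*sqrt(13)/92 ≈ 8.4375 + 0.039191*I)
-41/t - 12/415 = -41/(135/16 + I*sqrt(13)/92) - 12/415 = -12/415 - 41/(135/16 + I*sqrt(13)/92)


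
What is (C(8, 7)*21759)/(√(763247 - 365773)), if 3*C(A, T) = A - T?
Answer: 7253*√397474/397474 ≈ 11.504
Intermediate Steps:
C(A, T) = -T/3 + A/3 (C(A, T) = (A - T)/3 = -T/3 + A/3)
(C(8, 7)*21759)/(√(763247 - 365773)) = ((-⅓*7 + (⅓)*8)*21759)/(√(763247 - 365773)) = ((-7/3 + 8/3)*21759)/(√397474) = ((⅓)*21759)*(√397474/397474) = 7253*(√397474/397474) = 7253*√397474/397474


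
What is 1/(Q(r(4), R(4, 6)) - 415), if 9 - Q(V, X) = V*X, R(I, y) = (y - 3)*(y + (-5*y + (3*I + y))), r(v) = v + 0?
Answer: -1/334 ≈ -0.0029940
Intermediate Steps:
r(v) = v
R(I, y) = (-3 + y)*(-3*y + 3*I) (R(I, y) = (-3 + y)*(y + (-5*y + (y + 3*I))) = (-3 + y)*(y + (-4*y + 3*I)) = (-3 + y)*(-3*y + 3*I))
Q(V, X) = 9 - V*X
1/(Q(r(4), R(4, 6)) - 415) = 1/((9 - 1*4*(-9*4 - 3*6² + 9*6 + 3*4*6)) - 415) = 1/((9 - 1*4*(-36 - 3*36 + 54 + 72)) - 415) = 1/((9 - 1*4*(-36 - 108 + 54 + 72)) - 415) = 1/((9 - 1*4*(-18)) - 415) = 1/((9 + 72) - 415) = 1/(81 - 415) = 1/(-334) = -1/334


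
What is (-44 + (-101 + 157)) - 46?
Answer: -34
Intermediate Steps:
(-44 + (-101 + 157)) - 46 = (-44 + 56) - 46 = 12 - 46 = -34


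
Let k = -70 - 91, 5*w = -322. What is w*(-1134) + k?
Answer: 364343/5 ≈ 72869.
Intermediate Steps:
w = -322/5 (w = (1/5)*(-322) = -322/5 ≈ -64.400)
k = -161
w*(-1134) + k = -322/5*(-1134) - 161 = 365148/5 - 161 = 364343/5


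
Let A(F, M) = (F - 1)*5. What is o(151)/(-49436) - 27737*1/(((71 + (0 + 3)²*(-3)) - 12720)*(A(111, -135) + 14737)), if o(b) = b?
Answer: -3486159185/1197451225154 ≈ -0.0029113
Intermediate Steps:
A(F, M) = -5 + 5*F (A(F, M) = (-1 + F)*5 = -5 + 5*F)
o(151)/(-49436) - 27737*1/(((71 + (0 + 3)²*(-3)) - 12720)*(A(111, -135) + 14737)) = 151/(-49436) - 27737*1/(((-5 + 5*111) + 14737)*((71 + (0 + 3)²*(-3)) - 12720)) = 151*(-1/49436) - 27737*1/(((-5 + 555) + 14737)*((71 + 3²*(-3)) - 12720)) = -151/49436 - 27737*1/((550 + 14737)*((71 + 9*(-3)) - 12720)) = -151/49436 - 27737*1/(15287*((71 - 27) - 12720)) = -151/49436 - 27737*1/(15287*(44 - 12720)) = -151/49436 - 27737/(15287*(-12676)) = -151/49436 - 27737/(-193778012) = -151/49436 - 27737*(-1/193778012) = -151/49436 + 27737/193778012 = -3486159185/1197451225154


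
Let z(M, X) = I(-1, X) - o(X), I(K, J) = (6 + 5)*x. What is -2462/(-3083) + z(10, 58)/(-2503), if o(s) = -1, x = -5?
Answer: 6328868/7716749 ≈ 0.82015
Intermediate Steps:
I(K, J) = -55 (I(K, J) = (6 + 5)*(-5) = 11*(-5) = -55)
z(M, X) = -54 (z(M, X) = -55 - 1*(-1) = -55 + 1 = -54)
-2462/(-3083) + z(10, 58)/(-2503) = -2462/(-3083) - 54/(-2503) = -2462*(-1/3083) - 54*(-1/2503) = 2462/3083 + 54/2503 = 6328868/7716749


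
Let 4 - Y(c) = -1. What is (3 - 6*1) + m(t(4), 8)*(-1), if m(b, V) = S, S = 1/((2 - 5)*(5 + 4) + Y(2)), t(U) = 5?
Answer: -65/22 ≈ -2.9545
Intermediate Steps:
Y(c) = 5 (Y(c) = 4 - 1*(-1) = 4 + 1 = 5)
S = -1/22 (S = 1/((2 - 5)*(5 + 4) + 5) = 1/(-3*9 + 5) = 1/(-27 + 5) = 1/(-22) = -1/22 ≈ -0.045455)
m(b, V) = -1/22
(3 - 6*1) + m(t(4), 8)*(-1) = (3 - 6*1) - 1/22*(-1) = (3 - 6) + 1/22 = -3 + 1/22 = -65/22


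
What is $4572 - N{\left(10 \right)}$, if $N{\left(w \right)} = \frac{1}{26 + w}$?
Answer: $\frac{164591}{36} \approx 4572.0$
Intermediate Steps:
$4572 - N{\left(10 \right)} = 4572 - \frac{1}{26 + 10} = 4572 - \frac{1}{36} = \frac{164591}{36}$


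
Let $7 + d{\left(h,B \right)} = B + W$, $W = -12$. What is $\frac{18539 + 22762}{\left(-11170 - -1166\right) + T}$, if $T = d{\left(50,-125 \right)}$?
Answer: $- \frac{41301}{10148} \approx -4.0699$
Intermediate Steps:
$d{\left(h,B \right)} = -19 + B$ ($d{\left(h,B \right)} = -7 + \left(B - 12\right) = -7 + \left(-12 + B\right) = -19 + B$)
$T = -144$ ($T = -19 - 125 = -144$)
$\frac{18539 + 22762}{\left(-11170 - -1166\right) + T} = \frac{18539 + 22762}{\left(-11170 - -1166\right) - 144} = \frac{41301}{\left(-11170 + 1166\right) - 144} = \frac{41301}{-10004 - 144} = \frac{41301}{-10148} = 41301 \left(- \frac{1}{10148}\right) = - \frac{41301}{10148}$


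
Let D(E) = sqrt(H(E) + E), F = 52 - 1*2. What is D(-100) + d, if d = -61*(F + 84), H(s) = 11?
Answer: -8174 + I*sqrt(89) ≈ -8174.0 + 9.434*I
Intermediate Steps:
F = 50 (F = 52 - 2 = 50)
D(E) = sqrt(11 + E)
d = -8174 (d = -61*(50 + 84) = -61*134 = -8174)
D(-100) + d = sqrt(11 - 100) - 8174 = sqrt(-89) - 8174 = I*sqrt(89) - 8174 = -8174 + I*sqrt(89)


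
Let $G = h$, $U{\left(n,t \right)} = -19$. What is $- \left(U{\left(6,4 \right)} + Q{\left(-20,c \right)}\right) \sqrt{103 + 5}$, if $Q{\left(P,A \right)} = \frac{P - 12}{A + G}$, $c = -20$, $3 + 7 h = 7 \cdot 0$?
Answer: $\frac{14958 \sqrt{3}}{143} \approx 181.18$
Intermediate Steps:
$h = - \frac{3}{7}$ ($h = - \frac{3}{7} + \frac{7 \cdot 0}{7} = - \frac{3}{7} + \frac{1}{7} \cdot 0 = - \frac{3}{7} + 0 = - \frac{3}{7} \approx -0.42857$)
$G = - \frac{3}{7} \approx -0.42857$
$Q{\left(P,A \right)} = \frac{-12 + P}{- \frac{3}{7} + A}$ ($Q{\left(P,A \right)} = \frac{P - 12}{A - \frac{3}{7}} = \frac{-12 + P}{- \frac{3}{7} + A}$)
$- \left(U{\left(6,4 \right)} + Q{\left(-20,c \right)}\right) \sqrt{103 + 5} = - \left(-19 + \frac{7 \left(-12 - 20\right)}{-3 + 7 \left(-20\right)}\right) \sqrt{103 + 5} = - \left(-19 + 7 \frac{1}{-3 - 140} \left(-32\right)\right) \sqrt{108} = - \left(-19 + 7 \frac{1}{-143} \left(-32\right)\right) 6 \sqrt{3} = - \left(-19 + 7 \left(- \frac{1}{143}\right) \left(-32\right)\right) 6 \sqrt{3} = - \left(-19 + \frac{224}{143}\right) 6 \sqrt{3} = - \frac{\left(-2493\right) 6 \sqrt{3}}{143} = - \frac{\left(-14958\right) \sqrt{3}}{143} = \frac{14958 \sqrt{3}}{143}$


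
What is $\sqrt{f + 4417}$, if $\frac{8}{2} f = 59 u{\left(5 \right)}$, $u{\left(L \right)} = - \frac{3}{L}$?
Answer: $\frac{\sqrt{440815}}{10} \approx 66.394$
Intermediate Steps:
$f = - \frac{177}{20}$ ($f = \frac{59 \left(- \frac{3}{5}\right)}{4} = \frac{1}{4} \left(- \frac{177}{5}\right) = - \frac{177}{20} \approx -8.85$)
$\sqrt{f + 4417} = \sqrt{- \frac{177}{20} + 4417} = \sqrt{\frac{88163}{20}} = \frac{\sqrt{440815}}{10}$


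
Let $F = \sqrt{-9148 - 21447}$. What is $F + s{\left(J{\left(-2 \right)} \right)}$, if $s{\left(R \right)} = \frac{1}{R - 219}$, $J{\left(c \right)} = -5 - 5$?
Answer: $- \frac{1}{229} + i \sqrt{30595} \approx -0.0043668 + 174.91 i$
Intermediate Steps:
$J{\left(c \right)} = -10$ ($J{\left(c \right)} = -5 - 5 = -10$)
$F = i \sqrt{30595}$ ($F = \sqrt{-30595} = i \sqrt{30595} \approx 174.91 i$)
$s{\left(R \right)} = \frac{1}{-219 + R}$
$F + s{\left(J{\left(-2 \right)} \right)} = i \sqrt{30595} + \frac{1}{-219 - 10} = i \sqrt{30595} + \frac{1}{-229} = i \sqrt{30595} - \frac{1}{229} = - \frac{1}{229} + i \sqrt{30595}$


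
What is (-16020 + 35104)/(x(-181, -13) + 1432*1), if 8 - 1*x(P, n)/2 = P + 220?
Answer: 9542/685 ≈ 13.930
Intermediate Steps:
x(P, n) = -424 - 2*P (x(P, n) = 16 - 2*(P + 220) = 16 - 2*(220 + P) = 16 + (-440 - 2*P) = -424 - 2*P)
(-16020 + 35104)/(x(-181, -13) + 1432*1) = (-16020 + 35104)/((-424 - 2*(-181)) + 1432*1) = 19084/((-424 + 362) + 1432) = 19084/(-62 + 1432) = 19084/1370 = 19084*(1/1370) = 9542/685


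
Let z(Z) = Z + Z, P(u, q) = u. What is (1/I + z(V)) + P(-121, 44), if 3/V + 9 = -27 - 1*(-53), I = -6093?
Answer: -12496760/103581 ≈ -120.65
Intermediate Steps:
V = 3/17 (V = 3/(-9 + (-27 - 1*(-53))) = 3/(-9 + (-27 + 53)) = 3/(-9 + 26) = 3/17 ≈ 0.17647)
z(Z) = 2*Z
(1/I + z(V)) + P(-121, 44) = (1/(-6093) + 2*(3/17)) - 121 = (-1/6093 + 6/17) - 121 = 36541/103581 - 121 = -12496760/103581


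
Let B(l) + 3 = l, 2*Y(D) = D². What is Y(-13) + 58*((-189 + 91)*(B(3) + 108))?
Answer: -1227575/2 ≈ -6.1379e+5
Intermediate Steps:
Y(D) = D²/2
B(l) = -3 + l
Y(-13) + 58*((-189 + 91)*(B(3) + 108)) = (½)*(-13)² + 58*((-189 + 91)*((-3 + 3) + 108)) = (½)*169 + 58*(-98*(0 + 108)) = 169/2 + 58*(-98*108) = 169/2 + 58*(-10584) = 169/2 - 613872 = -1227575/2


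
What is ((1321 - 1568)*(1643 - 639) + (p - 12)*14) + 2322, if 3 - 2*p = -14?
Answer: -245715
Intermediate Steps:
p = 17/2 (p = 3/2 - ½*(-14) = 3/2 + 7 = 17/2 ≈ 8.5000)
((1321 - 1568)*(1643 - 639) + (p - 12)*14) + 2322 = ((1321 - 1568)*(1643 - 639) + (17/2 - 12)*14) + 2322 = (-247*1004 - 7/2*14) + 2322 = (-247988 - 49) + 2322 = -248037 + 2322 = -245715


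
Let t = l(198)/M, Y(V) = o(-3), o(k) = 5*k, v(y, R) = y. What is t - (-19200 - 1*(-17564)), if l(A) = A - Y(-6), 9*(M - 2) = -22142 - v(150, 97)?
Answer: 36438347/22274 ≈ 1635.9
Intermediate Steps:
M = -22274/9 (M = 2 + (-22142 - 1*150)/9 = 2 + (-22142 - 150)/9 = 2 + (⅑)*(-22292) = 2 - 22292/9 = -22274/9 ≈ -2474.9)
Y(V) = -15 (Y(V) = 5*(-3) = -15)
l(A) = 15 + A (l(A) = A - 1*(-15) = A + 15 = 15 + A)
t = -1917/22274 (t = (15 + 198)/(-22274/9) = 213*(-9/22274) = -1917/22274 ≈ -0.086064)
t - (-19200 - 1*(-17564)) = -1917/22274 - (-19200 - 1*(-17564)) = -1917/22274 - (-19200 + 17564) = -1917/22274 - 1*(-1636) = -1917/22274 + 1636 = 36438347/22274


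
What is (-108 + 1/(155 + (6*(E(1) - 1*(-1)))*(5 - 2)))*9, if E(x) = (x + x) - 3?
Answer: -150651/155 ≈ -971.94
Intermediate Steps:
E(x) = -3 + 2*x (E(x) = 2*x - 3 = -3 + 2*x)
(-108 + 1/(155 + (6*(E(1) - 1*(-1)))*(5 - 2)))*9 = (-108 + 1/(155 + (6*((-3 + 2*1) - 1*(-1)))*(5 - 2)))*9 = (-108 + 1/(155 + (6*((-3 + 2) + 1))*3))*9 = (-108 + 1/(155 + (6*(-1 + 1))*3))*9 = (-108 + 1/(155 + (6*0)*3))*9 = (-108 + 1/(155 + 0*3))*9 = (-108 + 1/(155 + 0))*9 = (-108 + 1/155)*9 = -16739/155*9 = -150651/155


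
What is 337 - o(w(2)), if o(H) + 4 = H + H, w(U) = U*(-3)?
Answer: 353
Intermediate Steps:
w(U) = -3*U
o(H) = -4 + 2*H (o(H) = -4 + (H + H) = -4 + 2*H)
337 - o(w(2)) = 337 - (-4 + 2*(-3*2)) = 337 - (-4 + 2*(-6)) = 337 - (-4 - 12) = 337 - 1*(-16) = 337 + 16 = 353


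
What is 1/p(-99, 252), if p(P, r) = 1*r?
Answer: 1/252 ≈ 0.0039683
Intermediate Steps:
p(P, r) = r
1/p(-99, 252) = 1/252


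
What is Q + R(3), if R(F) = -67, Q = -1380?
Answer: -1447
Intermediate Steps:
Q + R(3) = -1380 - 67 = -1447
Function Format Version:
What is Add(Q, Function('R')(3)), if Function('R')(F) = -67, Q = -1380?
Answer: -1447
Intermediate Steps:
Add(Q, Function('R')(3)) = Add(-1380, -67) = -1447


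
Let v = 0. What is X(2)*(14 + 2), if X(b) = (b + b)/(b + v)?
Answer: 32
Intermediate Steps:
X(b) = 2 (X(b) = (b + b)/(b + 0) = (2*b)/b = 2)
X(2)*(14 + 2) = 2*(14 + 2) = 2*16 = 32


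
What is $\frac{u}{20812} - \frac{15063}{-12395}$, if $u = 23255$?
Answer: $\frac{601736881}{257964740} \approx 2.3326$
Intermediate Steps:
$\frac{u}{20812} - \frac{15063}{-12395} = \frac{23255}{20812} - \frac{15063}{-12395} = 23255 \cdot \frac{1}{20812} - - \frac{15063}{12395} = \frac{23255}{20812} + \frac{15063}{12395} = \frac{601736881}{257964740}$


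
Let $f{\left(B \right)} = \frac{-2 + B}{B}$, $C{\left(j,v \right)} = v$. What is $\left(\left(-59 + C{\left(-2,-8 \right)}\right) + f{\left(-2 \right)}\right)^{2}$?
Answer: $4225$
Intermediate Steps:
$f{\left(B \right)} = \frac{-2 + B}{B}$
$\left(\left(-59 + C{\left(-2,-8 \right)}\right) + f{\left(-2 \right)}\right)^{2} = \left(\left(-59 - 8\right) + \frac{-2 - 2}{-2}\right)^{2} = \left(-67 - -2\right)^{2} = \left(-67 + 2\right)^{2} = \left(-65\right)^{2} = 4225$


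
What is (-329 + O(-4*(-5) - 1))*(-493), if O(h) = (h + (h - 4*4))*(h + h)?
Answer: -249951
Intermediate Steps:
O(h) = 2*h*(-16 + 2*h) (O(h) = (h + (h - 16))*(2*h) = (h + (-16 + h))*(2*h) = (-16 + 2*h)*(2*h) = 2*h*(-16 + 2*h))
(-329 + O(-4*(-5) - 1))*(-493) = (-329 + 4*(-4*(-5) - 1)*(-8 + (-4*(-5) - 1)))*(-493) = (-329 + 4*(20 - 1)*(-8 + (20 - 1)))*(-493) = (-329 + 4*19*(-8 + 19))*(-493) = (-329 + 4*19*11)*(-493) = (-329 + 836)*(-493) = 507*(-493) = -249951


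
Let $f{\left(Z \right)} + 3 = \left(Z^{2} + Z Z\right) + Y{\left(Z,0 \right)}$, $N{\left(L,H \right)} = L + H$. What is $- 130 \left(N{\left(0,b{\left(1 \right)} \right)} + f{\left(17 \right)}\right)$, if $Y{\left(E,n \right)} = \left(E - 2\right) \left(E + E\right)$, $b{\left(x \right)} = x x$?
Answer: $-141180$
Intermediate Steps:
$b{\left(x \right)} = x^{2}$
$Y{\left(E,n \right)} = 2 E \left(-2 + E\right)$ ($Y{\left(E,n \right)} = \left(-2 + E\right) 2 E = 2 E \left(-2 + E\right)$)
$N{\left(L,H \right)} = H + L$
$f{\left(Z \right)} = -3 + 2 Z^{2} + 2 Z \left(-2 + Z\right)$ ($f{\left(Z \right)} = -3 + \left(\left(Z^{2} + Z Z\right) + 2 Z \left(-2 + Z\right)\right) = -3 + \left(\left(Z^{2} + Z^{2}\right) + 2 Z \left(-2 + Z\right)\right) = -3 + \left(2 Z^{2} + 2 Z \left(-2 + Z\right)\right) = -3 + 2 Z^{2} + 2 Z \left(-2 + Z\right)$)
$- 130 \left(N{\left(0,b{\left(1 \right)} \right)} + f{\left(17 \right)}\right) = - 130 \left(\left(1^{2} + 0\right) - \left(71 - 1156\right)\right) = - 130 \left(\left(1 + 0\right) - -1085\right) = - 130 \left(1 - -1085\right) = - 130 \left(1 + 1085\right) = \left(-130\right) 1086 = -141180$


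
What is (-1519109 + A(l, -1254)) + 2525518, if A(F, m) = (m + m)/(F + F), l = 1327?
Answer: 1335503489/1327 ≈ 1.0064e+6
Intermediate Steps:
A(F, m) = m/F (A(F, m) = (2*m)/((2*F)) = (2*m)*(1/(2*F)) = m/F)
(-1519109 + A(l, -1254)) + 2525518 = (-1519109 - 1254/1327) + 2525518 = -2015858897/1327 + 2525518 = 1335503489/1327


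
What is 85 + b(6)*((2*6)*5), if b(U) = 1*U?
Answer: 445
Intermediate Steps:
b(U) = U
85 + b(6)*((2*6)*5) = 85 + 6*((2*6)*5) = 85 + 6*(12*5) = 85 + 6*60 = 85 + 360 = 445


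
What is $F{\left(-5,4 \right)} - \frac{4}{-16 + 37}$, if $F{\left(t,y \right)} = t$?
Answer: $- \frac{109}{21} \approx -5.1905$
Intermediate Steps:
$F{\left(-5,4 \right)} - \frac{4}{-16 + 37} = -5 - \frac{4}{-16 + 37} = -5 - \frac{4}{21} = - \frac{109}{21}$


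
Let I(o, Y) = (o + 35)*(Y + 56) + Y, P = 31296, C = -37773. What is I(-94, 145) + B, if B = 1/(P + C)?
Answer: -75871579/6477 ≈ -11714.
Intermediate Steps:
B = -1/6477 (B = 1/(31296 - 37773) = 1/(-6477) = -1/6477 ≈ -0.00015439)
I(o, Y) = Y + (35 + o)*(56 + Y) (I(o, Y) = (35 + o)*(56 + Y) + Y = Y + (35 + o)*(56 + Y))
I(-94, 145) + B = (1960 + 36*145 + 56*(-94) + 145*(-94)) - 1/6477 = (1960 + 5220 - 5264 - 13630) - 1/6477 = -11714 - 1/6477 = -75871579/6477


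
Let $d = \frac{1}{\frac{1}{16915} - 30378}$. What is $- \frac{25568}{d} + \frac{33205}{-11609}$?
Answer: $\frac{8971681033693409}{11550955} \approx 7.7671 \cdot 10^{8}$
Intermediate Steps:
$d = - \frac{16915}{513843869}$ ($d = \frac{1}{\frac{1}{16915} - 30378} = \frac{1}{- \frac{513843869}{16915}} = - \frac{16915}{513843869} \approx -3.2919 \cdot 10^{-5}$)
$- \frac{25568}{d} + \frac{33205}{-11609} = - \frac{25568}{- \frac{16915}{513843869}} + \frac{33205}{-11609} = \left(-25568\right) \left(- \frac{513843869}{16915}\right) + 33205 \left(- \frac{1}{11609}\right) = \frac{772821178976}{995} - \frac{33205}{11609} = \frac{8971681033693409}{11550955}$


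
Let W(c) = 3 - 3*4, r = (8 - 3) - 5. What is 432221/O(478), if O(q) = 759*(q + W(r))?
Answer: 432221/355971 ≈ 1.2142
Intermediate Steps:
r = 0 (r = 5 - 5 = 0)
W(c) = -9 (W(c) = 3 - 12 = -9)
O(q) = -6831 + 759*q (O(q) = 759*(q - 9) = 759*(-9 + q) = -6831 + 759*q)
432221/O(478) = 432221/(-6831 + 759*478) = 432221/(-6831 + 362802) = 432221/355971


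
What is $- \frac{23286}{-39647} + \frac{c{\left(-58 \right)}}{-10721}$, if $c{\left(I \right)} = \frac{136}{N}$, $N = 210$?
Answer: $\frac{26210470634}{44630826135} \approx 0.58727$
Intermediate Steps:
$c{\left(I \right)} = \frac{68}{105}$ ($c{\left(I \right)} = \frac{136}{210} = 136 \cdot \frac{1}{210} = \frac{68}{105}$)
$- \frac{23286}{-39647} + \frac{c{\left(-58 \right)}}{-10721} = - \frac{23286}{-39647} + \frac{68}{105 \left(-10721\right)} = \left(-23286\right) \left(- \frac{1}{39647}\right) + \frac{68}{105} \left(- \frac{1}{10721}\right) = \frac{23286}{39647} - \frac{68}{1125705} = \frac{26210470634}{44630826135}$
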